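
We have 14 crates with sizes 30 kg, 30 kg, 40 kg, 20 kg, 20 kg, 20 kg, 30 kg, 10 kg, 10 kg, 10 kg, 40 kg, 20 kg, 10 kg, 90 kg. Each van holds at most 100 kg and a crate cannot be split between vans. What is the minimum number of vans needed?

4

Total = 90 + 40 + 40 + 30 + 30 + 30 + 20 + 20 + 20 + 20 + 10 + 10 + 10 + 10 = 380 kg.
Lower bound: ⌈380/100⌉ = 4 vans.
A packing using 4 vans:
  van 1: 90 + 10 = 100
  van 2: 40 + 40 + 20 = 100
  van 3: 30 + 30 + 30 + 10 = 100
  van 4: 20 + 20 + 20 + 10 + 10 = 80
This matches the lower bound, so 4 is optimal.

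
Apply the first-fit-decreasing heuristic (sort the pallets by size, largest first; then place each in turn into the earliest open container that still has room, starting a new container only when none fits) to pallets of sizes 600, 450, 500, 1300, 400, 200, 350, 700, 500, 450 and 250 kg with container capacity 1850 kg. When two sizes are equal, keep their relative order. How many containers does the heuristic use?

Sorted descending: 1300, 700, 600, 500, 500, 450, 450, 400, 350, 250, 200.
  1300 → container 1 (new)  [load 1300/1850]
  700 → container 2 (new)  [load 700/1850]
  600 → container 2  [load 1300/1850]
  500 → container 1  [load 1800/1850]
  500 → container 2  [load 1800/1850]
  450 → container 3 (new)  [load 450/1850]
  450 → container 3  [load 900/1850]
  400 → container 3  [load 1300/1850]
  350 → container 3  [load 1650/1850]
  250 → container 4 (new)  [load 250/1850]
  200 → container 3  [load 1850/1850]
4 containers opened.

4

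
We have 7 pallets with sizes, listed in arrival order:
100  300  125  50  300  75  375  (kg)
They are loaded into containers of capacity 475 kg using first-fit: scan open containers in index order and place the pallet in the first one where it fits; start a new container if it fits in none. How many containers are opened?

3

  100 → container 1 (new)  [load 100/475]
  300 → container 1  [load 400/475]
  125 → container 2 (new)  [load 125/475]
  50 → container 1  [load 450/475]
  300 → container 2  [load 425/475]
  75 → container 3 (new)  [load 75/475]
  375 → container 3  [load 450/475]
3 containers opened.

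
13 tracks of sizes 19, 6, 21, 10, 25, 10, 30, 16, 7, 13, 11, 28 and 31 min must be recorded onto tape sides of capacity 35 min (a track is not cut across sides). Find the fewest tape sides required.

Total = 31 + 30 + 28 + 25 + 21 + 19 + 16 + 13 + 11 + 10 + 10 + 7 + 6 = 227 min.
Lower bound: ⌈227/35⌉ = 7 tape sides.
A packing using 7 tape sides:
  side 1: 31 = 31
  side 2: 30 = 30
  side 3: 28 + 7 = 35
  side 4: 25 + 10 = 35
  side 5: 21 + 13 = 34
  side 6: 19 + 16 = 35
  side 7: 11 + 10 + 6 = 27
This matches the lower bound, so 7 is optimal.

7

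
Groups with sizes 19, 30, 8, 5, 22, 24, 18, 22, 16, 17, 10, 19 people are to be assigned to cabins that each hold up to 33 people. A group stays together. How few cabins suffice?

Total = 30 + 24 + 22 + 22 + 19 + 19 + 18 + 17 + 16 + 10 + 8 + 5 = 210 people.
Lower bound: ⌈210/33⌉ = 7 cabins.
Also, 8 groups each exceed 33/2 people, and no two of those can share a cabin, so at least 8 cabins are needed.
A packing using 8 cabins:
  cabin 1: 30 = 30
  cabin 2: 24 + 8 = 32
  cabin 3: 22 + 10 = 32
  cabin 4: 22 + 5 = 27
  cabin 5: 19 = 19
  cabin 6: 19 = 19
  cabin 7: 18 = 18
  cabin 8: 17 + 16 = 33
This matches the lower bound, so 8 is optimal.

8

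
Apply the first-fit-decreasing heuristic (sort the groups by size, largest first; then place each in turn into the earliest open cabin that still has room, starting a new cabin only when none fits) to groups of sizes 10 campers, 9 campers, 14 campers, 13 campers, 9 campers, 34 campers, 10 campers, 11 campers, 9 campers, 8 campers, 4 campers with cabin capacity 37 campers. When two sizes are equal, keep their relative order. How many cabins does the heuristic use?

Sorted descending: 34, 14, 13, 11, 10, 10, 9, 9, 9, 8, 4.
  34 → cabin 1 (new)  [load 34/37]
  14 → cabin 2 (new)  [load 14/37]
  13 → cabin 2  [load 27/37]
  11 → cabin 3 (new)  [load 11/37]
  10 → cabin 2  [load 37/37]
  10 → cabin 3  [load 21/37]
  9 → cabin 3  [load 30/37]
  9 → cabin 4 (new)  [load 9/37]
  9 → cabin 4  [load 18/37]
  8 → cabin 4  [load 26/37]
  4 → cabin 3  [load 34/37]
4 cabins opened.

4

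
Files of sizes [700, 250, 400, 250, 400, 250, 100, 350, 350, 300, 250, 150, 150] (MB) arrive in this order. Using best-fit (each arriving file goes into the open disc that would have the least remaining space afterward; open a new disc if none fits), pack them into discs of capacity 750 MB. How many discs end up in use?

  700 → disc 1 (new)  [load 700/750]
  250 → disc 2 (new)  [load 250/750]
  400 → disc 2  [load 650/750]
  250 → disc 3 (new)  [load 250/750]
  400 → disc 3  [load 650/750]
  250 → disc 4 (new)  [load 250/750]
  100 → disc 2  [load 750/750]
  350 → disc 4  [load 600/750]
  350 → disc 5 (new)  [load 350/750]
  300 → disc 5  [load 650/750]
  250 → disc 6 (new)  [load 250/750]
  150 → disc 4  [load 750/750]
  150 → disc 6  [load 400/750]
6 discs opened.

6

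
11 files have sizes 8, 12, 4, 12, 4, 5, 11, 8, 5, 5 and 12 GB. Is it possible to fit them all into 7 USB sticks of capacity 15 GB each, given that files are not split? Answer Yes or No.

A valid assignment using 7 USB sticks:
  USB stick 1: 12 = 12
  USB stick 2: 12 = 12
  USB stick 3: 12 = 12
  USB stick 4: 11 + 4 = 15
  USB stick 5: 8 + 5 = 13
  USB stick 6: 8 + 5 = 13
  USB stick 7: 5 + 4 = 9
Every load is within 15 GB, so 7 USB sticks suffice.

Yes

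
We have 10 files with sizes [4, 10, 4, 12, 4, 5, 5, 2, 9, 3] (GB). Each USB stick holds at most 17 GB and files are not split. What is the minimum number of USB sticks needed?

Total = 12 + 10 + 9 + 5 + 5 + 4 + 4 + 4 + 3 + 2 = 58 GB.
Lower bound: ⌈58/17⌉ = 4 USB sticks.
A packing using 4 USB sticks:
  USB stick 1: 12 + 5 = 17
  USB stick 2: 10 + 5 + 2 = 17
  USB stick 3: 9 + 4 + 4 = 17
  USB stick 4: 4 + 3 = 7
This matches the lower bound, so 4 is optimal.

4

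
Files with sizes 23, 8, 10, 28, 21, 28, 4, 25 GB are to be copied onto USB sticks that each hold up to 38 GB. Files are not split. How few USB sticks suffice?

5

Total = 28 + 28 + 25 + 23 + 21 + 10 + 8 + 4 = 147 GB.
Lower bound: ⌈147/38⌉ = 4 USB sticks.
Also, 5 files each exceed 19 GB, and no two of those can share a USB stick, so at least 5 USB sticks are needed.
A packing using 5 USB sticks:
  USB stick 1: 28 + 10 = 38
  USB stick 2: 28 + 8 = 36
  USB stick 3: 25 + 4 = 29
  USB stick 4: 23 = 23
  USB stick 5: 21 = 21
This matches the lower bound, so 5 is optimal.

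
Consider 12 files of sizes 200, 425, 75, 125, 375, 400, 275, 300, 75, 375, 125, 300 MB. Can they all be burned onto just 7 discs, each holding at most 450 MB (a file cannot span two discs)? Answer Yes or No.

Total = 3050 MB; ⌈3050/450⌉ = 7.
The bound of 7 does not rule out 7, but exhaustive search shows no assignment into 7 discs of capacity 450 MB exists — the minimum is 8.

No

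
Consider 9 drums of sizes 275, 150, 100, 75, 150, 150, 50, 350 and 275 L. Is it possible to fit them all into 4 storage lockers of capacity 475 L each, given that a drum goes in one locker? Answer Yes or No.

Yes

A valid assignment using 4 storage lockers:
  locker 1: 350 + 100 = 450
  locker 2: 275 + 150 + 50 = 475
  locker 3: 275 + 150 = 425
  locker 4: 150 + 75 = 225
Every load is within 475 L, so 4 storage lockers suffice.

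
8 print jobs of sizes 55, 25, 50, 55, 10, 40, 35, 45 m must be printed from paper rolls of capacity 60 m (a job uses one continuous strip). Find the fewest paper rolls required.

Total = 55 + 55 + 50 + 45 + 40 + 35 + 25 + 10 = 315 m.
Lower bound: ⌈315/60⌉ = 6 paper rolls.
A packing using 6 paper rolls:
  roll 1: 55 = 55
  roll 2: 55 = 55
  roll 3: 50 + 10 = 60
  roll 4: 45 = 45
  roll 5: 40 = 40
  roll 6: 35 + 25 = 60
This matches the lower bound, so 6 is optimal.

6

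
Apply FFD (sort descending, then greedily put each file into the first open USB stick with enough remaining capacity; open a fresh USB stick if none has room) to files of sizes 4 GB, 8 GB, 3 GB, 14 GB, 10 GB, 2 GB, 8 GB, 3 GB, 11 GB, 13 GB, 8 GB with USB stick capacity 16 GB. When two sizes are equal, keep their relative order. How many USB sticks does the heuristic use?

Sorted descending: 14, 13, 11, 10, 8, 8, 8, 4, 3, 3, 2.
  14 → USB stick 1 (new)  [load 14/16]
  13 → USB stick 2 (new)  [load 13/16]
  11 → USB stick 3 (new)  [load 11/16]
  10 → USB stick 4 (new)  [load 10/16]
  8 → USB stick 5 (new)  [load 8/16]
  8 → USB stick 5  [load 16/16]
  8 → USB stick 6 (new)  [load 8/16]
  4 → USB stick 3  [load 15/16]
  3 → USB stick 2  [load 16/16]
  3 → USB stick 4  [load 13/16]
  2 → USB stick 1  [load 16/16]
6 USB sticks opened.

6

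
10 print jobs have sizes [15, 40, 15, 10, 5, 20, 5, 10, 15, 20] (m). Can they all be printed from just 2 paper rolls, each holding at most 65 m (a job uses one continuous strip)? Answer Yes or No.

No

Total = 155 m; ⌈155/65⌉ = 3.
At least 3 paper rolls are required, but only 2 are allowed.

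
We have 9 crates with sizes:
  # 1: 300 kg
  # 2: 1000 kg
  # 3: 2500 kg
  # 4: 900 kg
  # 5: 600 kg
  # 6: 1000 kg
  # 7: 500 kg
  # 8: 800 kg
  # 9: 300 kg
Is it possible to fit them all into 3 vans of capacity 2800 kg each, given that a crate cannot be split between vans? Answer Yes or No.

Yes

A valid assignment using 3 vans:
  van 1: 2500 + 300 = 2800
  van 2: 1000 + 1000 + 800 = 2800
  van 3: 900 + 600 + 500 + 300 = 2300
Every load is within 2800 kg, so 3 vans suffice.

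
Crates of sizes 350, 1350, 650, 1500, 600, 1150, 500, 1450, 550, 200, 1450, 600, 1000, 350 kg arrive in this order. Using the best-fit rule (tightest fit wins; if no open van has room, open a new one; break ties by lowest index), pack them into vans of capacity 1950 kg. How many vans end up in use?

  350 → van 1 (new)  [load 350/1950]
  1350 → van 1  [load 1700/1950]
  650 → van 2 (new)  [load 650/1950]
  1500 → van 3 (new)  [load 1500/1950]
  600 → van 2  [load 1250/1950]
  1150 → van 4 (new)  [load 1150/1950]
  500 → van 2  [load 1750/1950]
  1450 → van 5 (new)  [load 1450/1950]
  550 → van 4  [load 1700/1950]
  200 → van 2  [load 1950/1950]
  1450 → van 6 (new)  [load 1450/1950]
  600 → van 7 (new)  [load 600/1950]
  1000 → van 7  [load 1600/1950]
  350 → van 7  [load 1950/1950]
7 vans opened.

7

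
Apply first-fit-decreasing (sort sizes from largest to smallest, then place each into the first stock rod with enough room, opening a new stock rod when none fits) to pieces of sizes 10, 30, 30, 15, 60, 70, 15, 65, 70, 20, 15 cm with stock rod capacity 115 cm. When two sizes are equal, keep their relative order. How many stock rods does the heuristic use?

4

Sorted descending: 70, 70, 65, 60, 30, 30, 20, 15, 15, 15, 10.
  70 → stock rod 1 (new)  [load 70/115]
  70 → stock rod 2 (new)  [load 70/115]
  65 → stock rod 3 (new)  [load 65/115]
  60 → stock rod 4 (new)  [load 60/115]
  30 → stock rod 1  [load 100/115]
  30 → stock rod 2  [load 100/115]
  20 → stock rod 3  [load 85/115]
  15 → stock rod 1  [load 115/115]
  15 → stock rod 2  [load 115/115]
  15 → stock rod 3  [load 100/115]
  10 → stock rod 3  [load 110/115]
4 stock rods opened.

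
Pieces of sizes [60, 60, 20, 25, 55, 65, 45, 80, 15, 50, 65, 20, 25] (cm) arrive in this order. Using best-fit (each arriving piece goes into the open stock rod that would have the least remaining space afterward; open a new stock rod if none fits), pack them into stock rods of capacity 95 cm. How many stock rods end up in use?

7

  60 → stock rod 1 (new)  [load 60/95]
  60 → stock rod 2 (new)  [load 60/95]
  20 → stock rod 1  [load 80/95]
  25 → stock rod 2  [load 85/95]
  55 → stock rod 3 (new)  [load 55/95]
  65 → stock rod 4 (new)  [load 65/95]
  45 → stock rod 5 (new)  [load 45/95]
  80 → stock rod 6 (new)  [load 80/95]
  15 → stock rod 1  [load 95/95]
  50 → stock rod 5  [load 95/95]
  65 → stock rod 7 (new)  [load 65/95]
  20 → stock rod 4  [load 85/95]
  25 → stock rod 7  [load 90/95]
7 stock rods opened.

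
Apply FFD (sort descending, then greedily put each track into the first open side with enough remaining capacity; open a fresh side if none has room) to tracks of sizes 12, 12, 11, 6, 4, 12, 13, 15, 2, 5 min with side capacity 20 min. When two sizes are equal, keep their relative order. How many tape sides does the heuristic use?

Sorted descending: 15, 13, 12, 12, 12, 11, 6, 5, 4, 2.
  15 → side 1 (new)  [load 15/20]
  13 → side 2 (new)  [load 13/20]
  12 → side 3 (new)  [load 12/20]
  12 → side 4 (new)  [load 12/20]
  12 → side 5 (new)  [load 12/20]
  11 → side 6 (new)  [load 11/20]
  6 → side 2  [load 19/20]
  5 → side 1  [load 20/20]
  4 → side 3  [load 16/20]
  2 → side 3  [load 18/20]
6 tape sides opened.

6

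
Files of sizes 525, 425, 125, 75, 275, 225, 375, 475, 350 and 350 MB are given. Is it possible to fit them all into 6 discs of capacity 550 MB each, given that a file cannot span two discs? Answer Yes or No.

Total = 3200 MB; ⌈3200/550⌉ = 6.
The bound of 6 does not rule out 6, but exhaustive search shows no assignment into 6 discs of capacity 550 MB exists — the minimum is 7.

No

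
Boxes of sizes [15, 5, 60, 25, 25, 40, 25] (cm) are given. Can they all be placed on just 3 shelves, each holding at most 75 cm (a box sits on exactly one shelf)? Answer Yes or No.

A valid assignment using 3 shelves:
  shelf 1: 60 + 15 = 75
  shelf 2: 40 + 25 + 5 = 70
  shelf 3: 25 + 25 = 50
Every load is within 75 cm, so 3 shelves suffice.

Yes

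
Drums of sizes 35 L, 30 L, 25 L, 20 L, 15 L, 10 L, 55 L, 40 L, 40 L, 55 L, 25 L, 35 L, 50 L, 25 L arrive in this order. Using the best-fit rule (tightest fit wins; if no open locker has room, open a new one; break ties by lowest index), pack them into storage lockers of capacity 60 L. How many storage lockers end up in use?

9

  35 → locker 1 (new)  [load 35/60]
  30 → locker 2 (new)  [load 30/60]
  25 → locker 1  [load 60/60]
  20 → locker 2  [load 50/60]
  15 → locker 3 (new)  [load 15/60]
  10 → locker 2  [load 60/60]
  55 → locker 4 (new)  [load 55/60]
  40 → locker 3  [load 55/60]
  40 → locker 5 (new)  [load 40/60]
  55 → locker 6 (new)  [load 55/60]
  25 → locker 7 (new)  [load 25/60]
  35 → locker 7  [load 60/60]
  50 → locker 8 (new)  [load 50/60]
  25 → locker 9 (new)  [load 25/60]
9 storage lockers opened.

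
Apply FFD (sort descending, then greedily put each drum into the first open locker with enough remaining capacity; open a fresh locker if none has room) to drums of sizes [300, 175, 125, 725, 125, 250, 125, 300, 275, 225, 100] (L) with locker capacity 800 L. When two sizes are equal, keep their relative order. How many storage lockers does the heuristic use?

4

Sorted descending: 725, 300, 300, 275, 250, 225, 175, 125, 125, 125, 100.
  725 → locker 1 (new)  [load 725/800]
  300 → locker 2 (new)  [load 300/800]
  300 → locker 2  [load 600/800]
  275 → locker 3 (new)  [load 275/800]
  250 → locker 3  [load 525/800]
  225 → locker 3  [load 750/800]
  175 → locker 2  [load 775/800]
  125 → locker 4 (new)  [load 125/800]
  125 → locker 4  [load 250/800]
  125 → locker 4  [load 375/800]
  100 → locker 4  [load 475/800]
4 storage lockers opened.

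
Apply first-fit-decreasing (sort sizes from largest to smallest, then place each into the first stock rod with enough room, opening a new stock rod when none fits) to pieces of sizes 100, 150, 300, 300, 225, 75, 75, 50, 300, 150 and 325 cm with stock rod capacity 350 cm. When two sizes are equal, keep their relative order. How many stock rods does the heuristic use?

Sorted descending: 325, 300, 300, 300, 225, 150, 150, 100, 75, 75, 50.
  325 → stock rod 1 (new)  [load 325/350]
  300 → stock rod 2 (new)  [load 300/350]
  300 → stock rod 3 (new)  [load 300/350]
  300 → stock rod 4 (new)  [load 300/350]
  225 → stock rod 5 (new)  [load 225/350]
  150 → stock rod 6 (new)  [load 150/350]
  150 → stock rod 6  [load 300/350]
  100 → stock rod 5  [load 325/350]
  75 → stock rod 7 (new)  [load 75/350]
  75 → stock rod 7  [load 150/350]
  50 → stock rod 2  [load 350/350]
7 stock rods opened.

7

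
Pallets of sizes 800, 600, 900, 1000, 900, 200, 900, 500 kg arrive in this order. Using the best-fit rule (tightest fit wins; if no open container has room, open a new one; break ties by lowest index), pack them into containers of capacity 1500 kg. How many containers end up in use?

  800 → container 1 (new)  [load 800/1500]
  600 → container 1  [load 1400/1500]
  900 → container 2 (new)  [load 900/1500]
  1000 → container 3 (new)  [load 1000/1500]
  900 → container 4 (new)  [load 900/1500]
  200 → container 3  [load 1200/1500]
  900 → container 5 (new)  [load 900/1500]
  500 → container 2  [load 1400/1500]
5 containers opened.

5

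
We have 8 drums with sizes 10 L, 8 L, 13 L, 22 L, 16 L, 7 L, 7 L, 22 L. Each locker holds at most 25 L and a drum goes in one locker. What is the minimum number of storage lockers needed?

Total = 22 + 22 + 16 + 13 + 10 + 8 + 7 + 7 = 105 L.
Lower bound: ⌈105/25⌉ = 5 storage lockers.
A packing using 5 storage lockers:
  locker 1: 22 = 22
  locker 2: 22 = 22
  locker 3: 16 + 8 = 24
  locker 4: 13 + 10 = 23
  locker 5: 7 + 7 = 14
This matches the lower bound, so 5 is optimal.

5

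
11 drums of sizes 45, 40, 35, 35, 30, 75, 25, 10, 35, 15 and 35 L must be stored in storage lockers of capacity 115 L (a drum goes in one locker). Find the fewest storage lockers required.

Total = 75 + 45 + 40 + 35 + 35 + 35 + 35 + 30 + 25 + 15 + 10 = 380 L.
Lower bound: ⌈380/115⌉ = 4 storage lockers.
A packing using 4 storage lockers:
  locker 1: 75 + 40 = 115
  locker 2: 45 + 35 + 35 = 115
  locker 3: 35 + 35 + 30 + 15 = 115
  locker 4: 25 + 10 = 35
This matches the lower bound, so 4 is optimal.

4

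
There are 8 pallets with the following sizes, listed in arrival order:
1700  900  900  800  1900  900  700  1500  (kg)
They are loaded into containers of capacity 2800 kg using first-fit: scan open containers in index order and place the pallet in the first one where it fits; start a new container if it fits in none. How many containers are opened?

4

  1700 → container 1 (new)  [load 1700/2800]
  900 → container 1  [load 2600/2800]
  900 → container 2 (new)  [load 900/2800]
  800 → container 2  [load 1700/2800]
  1900 → container 3 (new)  [load 1900/2800]
  900 → container 2  [load 2600/2800]
  700 → container 3  [load 2600/2800]
  1500 → container 4 (new)  [load 1500/2800]
4 containers opened.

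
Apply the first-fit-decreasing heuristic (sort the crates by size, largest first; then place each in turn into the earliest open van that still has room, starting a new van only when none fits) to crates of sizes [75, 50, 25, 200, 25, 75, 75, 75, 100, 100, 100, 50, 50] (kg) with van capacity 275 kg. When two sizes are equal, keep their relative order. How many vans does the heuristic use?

4

Sorted descending: 200, 100, 100, 100, 75, 75, 75, 75, 50, 50, 50, 25, 25.
  200 → van 1 (new)  [load 200/275]
  100 → van 2 (new)  [load 100/275]
  100 → van 2  [load 200/275]
  100 → van 3 (new)  [load 100/275]
  75 → van 1  [load 275/275]
  75 → van 2  [load 275/275]
  75 → van 3  [load 175/275]
  75 → van 3  [load 250/275]
  50 → van 4 (new)  [load 50/275]
  50 → van 4  [load 100/275]
  50 → van 4  [load 150/275]
  25 → van 3  [load 275/275]
  25 → van 4  [load 175/275]
4 vans opened.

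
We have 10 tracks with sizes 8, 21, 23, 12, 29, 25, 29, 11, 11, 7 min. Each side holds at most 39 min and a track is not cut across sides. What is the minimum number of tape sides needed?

5

Total = 29 + 29 + 25 + 23 + 21 + 12 + 11 + 11 + 8 + 7 = 176 min.
Lower bound: ⌈176/39⌉ = 5 tape sides.
A packing using 5 tape sides:
  side 1: 29 + 8 = 37
  side 2: 29 + 7 = 36
  side 3: 25 + 12 = 37
  side 4: 23 + 11 = 34
  side 5: 21 + 11 = 32
This matches the lower bound, so 5 is optimal.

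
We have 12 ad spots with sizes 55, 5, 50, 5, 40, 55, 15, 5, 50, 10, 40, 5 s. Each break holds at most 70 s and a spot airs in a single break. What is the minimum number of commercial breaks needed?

Total = 55 + 55 + 50 + 50 + 40 + 40 + 15 + 10 + 5 + 5 + 5 + 5 = 335 s.
Lower bound: ⌈335/70⌉ = 5 commercial breaks.
Also, 6 ad spots each exceed 35 s, and no two of those can share a break, so at least 6 commercial breaks are needed.
A packing using 6 commercial breaks:
  break 1: 55 + 15 = 70
  break 2: 55 + 10 + 5 = 70
  break 3: 50 + 5 + 5 + 5 = 65
  break 4: 50 = 50
  break 5: 40 = 40
  break 6: 40 = 40
This matches the lower bound, so 6 is optimal.

6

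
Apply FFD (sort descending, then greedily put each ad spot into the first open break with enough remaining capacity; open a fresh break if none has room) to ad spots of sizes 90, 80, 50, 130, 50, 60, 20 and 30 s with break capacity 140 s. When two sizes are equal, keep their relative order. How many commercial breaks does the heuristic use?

4

Sorted descending: 130, 90, 80, 60, 50, 50, 30, 20.
  130 → break 1 (new)  [load 130/140]
  90 → break 2 (new)  [load 90/140]
  80 → break 3 (new)  [load 80/140]
  60 → break 3  [load 140/140]
  50 → break 2  [load 140/140]
  50 → break 4 (new)  [load 50/140]
  30 → break 4  [load 80/140]
  20 → break 4  [load 100/140]
4 commercial breaks opened.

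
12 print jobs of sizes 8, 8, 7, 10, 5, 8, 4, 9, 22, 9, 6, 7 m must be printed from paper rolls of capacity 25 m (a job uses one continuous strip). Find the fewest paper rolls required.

5

Total = 22 + 10 + 9 + 9 + 8 + 8 + 8 + 7 + 7 + 6 + 5 + 4 = 103 m.
Lower bound: ⌈103/25⌉ = 5 paper rolls.
A packing using 5 paper rolls:
  roll 1: 22 = 22
  roll 2: 10 + 9 + 6 = 25
  roll 3: 9 + 8 + 8 = 25
  roll 4: 8 + 7 + 7 = 22
  roll 5: 5 + 4 = 9
This matches the lower bound, so 5 is optimal.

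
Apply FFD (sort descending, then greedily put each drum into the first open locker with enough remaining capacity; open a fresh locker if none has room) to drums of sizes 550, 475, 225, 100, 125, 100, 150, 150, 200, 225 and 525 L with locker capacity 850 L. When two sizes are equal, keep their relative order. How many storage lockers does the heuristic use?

Sorted descending: 550, 525, 475, 225, 225, 200, 150, 150, 125, 100, 100.
  550 → locker 1 (new)  [load 550/850]
  525 → locker 2 (new)  [load 525/850]
  475 → locker 3 (new)  [load 475/850]
  225 → locker 1  [load 775/850]
  225 → locker 2  [load 750/850]
  200 → locker 3  [load 675/850]
  150 → locker 3  [load 825/850]
  150 → locker 4 (new)  [load 150/850]
  125 → locker 4  [load 275/850]
  100 → locker 2  [load 850/850]
  100 → locker 4  [load 375/850]
4 storage lockers opened.

4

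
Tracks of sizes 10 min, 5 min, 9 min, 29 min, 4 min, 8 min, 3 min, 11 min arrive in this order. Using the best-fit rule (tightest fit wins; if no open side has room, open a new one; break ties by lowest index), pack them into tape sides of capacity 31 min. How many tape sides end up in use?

3

  10 → side 1 (new)  [load 10/31]
  5 → side 1  [load 15/31]
  9 → side 1  [load 24/31]
  29 → side 2 (new)  [load 29/31]
  4 → side 1  [load 28/31]
  8 → side 3 (new)  [load 8/31]
  3 → side 1  [load 31/31]
  11 → side 3  [load 19/31]
3 tape sides opened.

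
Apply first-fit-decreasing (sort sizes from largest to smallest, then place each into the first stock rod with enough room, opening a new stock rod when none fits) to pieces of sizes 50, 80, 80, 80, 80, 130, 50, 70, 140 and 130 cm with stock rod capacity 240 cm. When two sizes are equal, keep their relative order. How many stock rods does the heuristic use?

5

Sorted descending: 140, 130, 130, 80, 80, 80, 80, 70, 50, 50.
  140 → stock rod 1 (new)  [load 140/240]
  130 → stock rod 2 (new)  [load 130/240]
  130 → stock rod 3 (new)  [load 130/240]
  80 → stock rod 1  [load 220/240]
  80 → stock rod 2  [load 210/240]
  80 → stock rod 3  [load 210/240]
  80 → stock rod 4 (new)  [load 80/240]
  70 → stock rod 4  [load 150/240]
  50 → stock rod 4  [load 200/240]
  50 → stock rod 5 (new)  [load 50/240]
5 stock rods opened.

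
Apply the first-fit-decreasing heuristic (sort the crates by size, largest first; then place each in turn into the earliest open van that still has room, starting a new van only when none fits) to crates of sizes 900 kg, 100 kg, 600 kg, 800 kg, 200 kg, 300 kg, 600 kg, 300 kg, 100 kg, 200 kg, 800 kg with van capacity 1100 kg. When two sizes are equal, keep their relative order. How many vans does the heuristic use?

Sorted descending: 900, 800, 800, 600, 600, 300, 300, 200, 200, 100, 100.
  900 → van 1 (new)  [load 900/1100]
  800 → van 2 (new)  [load 800/1100]
  800 → van 3 (new)  [load 800/1100]
  600 → van 4 (new)  [load 600/1100]
  600 → van 5 (new)  [load 600/1100]
  300 → van 2  [load 1100/1100]
  300 → van 3  [load 1100/1100]
  200 → van 1  [load 1100/1100]
  200 → van 4  [load 800/1100]
  100 → van 4  [load 900/1100]
  100 → van 4  [load 1000/1100]
5 vans opened.

5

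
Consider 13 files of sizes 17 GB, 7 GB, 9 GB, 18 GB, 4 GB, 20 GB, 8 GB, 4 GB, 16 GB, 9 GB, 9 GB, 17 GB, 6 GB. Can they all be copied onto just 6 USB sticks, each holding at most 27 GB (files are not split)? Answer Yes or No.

A valid assignment using 6 USB sticks:
  USB stick 1: 20 + 7 = 27
  USB stick 2: 18 + 9 = 27
  USB stick 3: 17 + 9 = 26
  USB stick 4: 17 + 9 = 26
  USB stick 5: 16 + 8 = 24
  USB stick 6: 6 + 4 + 4 = 14
Every load is within 27 GB, so 6 USB sticks suffice.

Yes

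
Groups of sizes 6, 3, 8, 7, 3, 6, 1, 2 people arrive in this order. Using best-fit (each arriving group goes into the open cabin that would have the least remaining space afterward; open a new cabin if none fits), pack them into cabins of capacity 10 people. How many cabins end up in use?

  6 → cabin 1 (new)  [load 6/10]
  3 → cabin 1  [load 9/10]
  8 → cabin 2 (new)  [load 8/10]
  7 → cabin 3 (new)  [load 7/10]
  3 → cabin 3  [load 10/10]
  6 → cabin 4 (new)  [load 6/10]
  1 → cabin 1  [load 10/10]
  2 → cabin 2  [load 10/10]
4 cabins opened.

4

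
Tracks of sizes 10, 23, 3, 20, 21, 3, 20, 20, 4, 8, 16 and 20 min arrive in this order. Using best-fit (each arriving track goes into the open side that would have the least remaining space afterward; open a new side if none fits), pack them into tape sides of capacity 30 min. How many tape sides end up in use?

  10 → side 1 (new)  [load 10/30]
  23 → side 2 (new)  [load 23/30]
  3 → side 2  [load 26/30]
  20 → side 1  [load 30/30]
  21 → side 3 (new)  [load 21/30]
  3 → side 2  [load 29/30]
  20 → side 4 (new)  [load 20/30]
  20 → side 5 (new)  [load 20/30]
  4 → side 3  [load 25/30]
  8 → side 4  [load 28/30]
  16 → side 6 (new)  [load 16/30]
  20 → side 7 (new)  [load 20/30]
7 tape sides opened.

7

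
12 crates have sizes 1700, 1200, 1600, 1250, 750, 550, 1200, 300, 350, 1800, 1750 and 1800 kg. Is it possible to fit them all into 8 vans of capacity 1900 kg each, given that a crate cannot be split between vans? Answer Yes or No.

No

Total = 14250 kg; ⌈14250/1900⌉ = 8.
The bound of 8 does not rule out 8, but exhaustive search shows no assignment into 8 vans of capacity 1900 kg exists — the minimum is 9.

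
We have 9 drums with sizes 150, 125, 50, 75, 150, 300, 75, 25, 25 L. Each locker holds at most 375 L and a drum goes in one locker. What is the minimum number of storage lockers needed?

Total = 300 + 150 + 150 + 125 + 75 + 75 + 50 + 25 + 25 = 975 L.
Lower bound: ⌈975/375⌉ = 3 storage lockers.
A packing using 3 storage lockers:
  locker 1: 300 + 75 = 375
  locker 2: 150 + 150 + 75 = 375
  locker 3: 125 + 50 + 25 + 25 = 225
This matches the lower bound, so 3 is optimal.

3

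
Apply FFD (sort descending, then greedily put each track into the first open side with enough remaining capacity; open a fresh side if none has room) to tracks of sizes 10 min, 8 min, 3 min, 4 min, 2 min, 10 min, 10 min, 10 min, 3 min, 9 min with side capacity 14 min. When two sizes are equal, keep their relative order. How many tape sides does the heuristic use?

6

Sorted descending: 10, 10, 10, 10, 9, 8, 4, 3, 3, 2.
  10 → side 1 (new)  [load 10/14]
  10 → side 2 (new)  [load 10/14]
  10 → side 3 (new)  [load 10/14]
  10 → side 4 (new)  [load 10/14]
  9 → side 5 (new)  [load 9/14]
  8 → side 6 (new)  [load 8/14]
  4 → side 1  [load 14/14]
  3 → side 2  [load 13/14]
  3 → side 3  [load 13/14]
  2 → side 4  [load 12/14]
6 tape sides opened.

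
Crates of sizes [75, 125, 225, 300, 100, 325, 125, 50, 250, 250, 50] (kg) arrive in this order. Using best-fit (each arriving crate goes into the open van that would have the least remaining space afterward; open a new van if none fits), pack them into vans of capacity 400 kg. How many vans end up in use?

  75 → van 1 (new)  [load 75/400]
  125 → van 1  [load 200/400]
  225 → van 2 (new)  [load 225/400]
  300 → van 3 (new)  [load 300/400]
  100 → van 3  [load 400/400]
  325 → van 4 (new)  [load 325/400]
  125 → van 2  [load 350/400]
  50 → van 2  [load 400/400]
  250 → van 5 (new)  [load 250/400]
  250 → van 6 (new)  [load 250/400]
  50 → van 4  [load 375/400]
6 vans opened.

6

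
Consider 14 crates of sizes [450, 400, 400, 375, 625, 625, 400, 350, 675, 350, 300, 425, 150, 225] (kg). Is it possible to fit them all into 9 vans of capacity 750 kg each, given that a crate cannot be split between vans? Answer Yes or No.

Yes

A valid assignment using 9 vans:
  van 1: 675 = 675
  van 2: 625 = 625
  van 3: 625 = 625
  van 4: 450 + 300 = 750
  van 5: 425 + 225 = 650
  van 6: 400 + 350 = 750
  van 7: 400 + 350 = 750
  van 8: 400 + 150 = 550
  van 9: 375 = 375
Every load is within 750 kg, so 9 vans suffice.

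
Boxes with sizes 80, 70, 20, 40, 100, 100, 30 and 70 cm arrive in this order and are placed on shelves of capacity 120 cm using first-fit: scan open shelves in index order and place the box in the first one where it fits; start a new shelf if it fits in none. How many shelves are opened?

5

  80 → shelf 1 (new)  [load 80/120]
  70 → shelf 2 (new)  [load 70/120]
  20 → shelf 1  [load 100/120]
  40 → shelf 2  [load 110/120]
  100 → shelf 3 (new)  [load 100/120]
  100 → shelf 4 (new)  [load 100/120]
  30 → shelf 5 (new)  [load 30/120]
  70 → shelf 5  [load 100/120]
5 shelves opened.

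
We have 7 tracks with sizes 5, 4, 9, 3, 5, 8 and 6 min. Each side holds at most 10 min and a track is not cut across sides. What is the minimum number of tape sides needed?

Total = 9 + 8 + 6 + 5 + 5 + 4 + 3 = 40 min.
Lower bound: ⌈40/10⌉ = 4 tape sides.
A packing using 5 tape sides:
  side 1: 9 = 9
  side 2: 8 = 8
  side 3: 6 + 4 = 10
  side 4: 5 + 5 = 10
  side 5: 3 = 3
No arrangement into 4 tape sides stays within capacity, so 5 is optimal.

5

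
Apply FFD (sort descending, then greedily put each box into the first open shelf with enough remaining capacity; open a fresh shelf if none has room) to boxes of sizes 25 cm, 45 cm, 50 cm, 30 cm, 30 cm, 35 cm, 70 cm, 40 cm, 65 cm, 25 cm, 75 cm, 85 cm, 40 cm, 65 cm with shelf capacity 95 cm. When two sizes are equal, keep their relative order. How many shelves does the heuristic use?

Sorted descending: 85, 75, 70, 65, 65, 50, 45, 40, 40, 35, 30, 30, 25, 25.
  85 → shelf 1 (new)  [load 85/95]
  75 → shelf 2 (new)  [load 75/95]
  70 → shelf 3 (new)  [load 70/95]
  65 → shelf 4 (new)  [load 65/95]
  65 → shelf 5 (new)  [load 65/95]
  50 → shelf 6 (new)  [load 50/95]
  45 → shelf 6  [load 95/95]
  40 → shelf 7 (new)  [load 40/95]
  40 → shelf 7  [load 80/95]
  35 → shelf 8 (new)  [load 35/95]
  30 → shelf 4  [load 95/95]
  30 → shelf 5  [load 95/95]
  25 → shelf 3  [load 95/95]
  25 → shelf 8  [load 60/95]
8 shelves opened.

8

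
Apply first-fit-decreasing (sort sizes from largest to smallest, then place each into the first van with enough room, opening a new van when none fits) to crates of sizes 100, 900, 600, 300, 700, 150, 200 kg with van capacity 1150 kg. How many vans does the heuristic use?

Sorted descending: 900, 700, 600, 300, 200, 150, 100.
  900 → van 1 (new)  [load 900/1150]
  700 → van 2 (new)  [load 700/1150]
  600 → van 3 (new)  [load 600/1150]
  300 → van 2  [load 1000/1150]
  200 → van 1  [load 1100/1150]
  150 → van 2  [load 1150/1150]
  100 → van 3  [load 700/1150]
3 vans opened.

3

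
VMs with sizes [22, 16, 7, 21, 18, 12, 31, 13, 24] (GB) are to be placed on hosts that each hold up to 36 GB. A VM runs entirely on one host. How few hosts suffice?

Total = 31 + 24 + 22 + 21 + 18 + 16 + 13 + 12 + 7 = 164 GB.
Lower bound: ⌈164/36⌉ = 5 hosts.
A packing using 5 hosts:
  host 1: 31 = 31
  host 2: 24 + 12 = 36
  host 3: 22 + 13 = 35
  host 4: 21 + 7 = 28
  host 5: 18 + 16 = 34
This matches the lower bound, so 5 is optimal.

5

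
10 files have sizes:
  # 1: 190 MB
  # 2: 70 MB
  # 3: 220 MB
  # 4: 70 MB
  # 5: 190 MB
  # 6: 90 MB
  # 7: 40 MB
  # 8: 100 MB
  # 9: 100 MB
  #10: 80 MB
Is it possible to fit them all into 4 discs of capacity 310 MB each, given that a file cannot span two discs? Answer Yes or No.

A valid assignment using 4 discs:
  disc 1: 220 + 90 = 310
  disc 2: 190 + 100 = 290
  disc 3: 190 + 100 = 290
  disc 4: 80 + 70 + 70 + 40 = 260
Every load is within 310 MB, so 4 discs suffice.

Yes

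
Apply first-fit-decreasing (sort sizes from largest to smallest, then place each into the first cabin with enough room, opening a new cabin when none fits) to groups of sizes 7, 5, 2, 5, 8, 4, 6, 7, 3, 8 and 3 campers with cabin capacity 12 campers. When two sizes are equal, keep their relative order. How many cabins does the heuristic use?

Sorted descending: 8, 8, 7, 7, 6, 5, 5, 4, 3, 3, 2.
  8 → cabin 1 (new)  [load 8/12]
  8 → cabin 2 (new)  [load 8/12]
  7 → cabin 3 (new)  [load 7/12]
  7 → cabin 4 (new)  [load 7/12]
  6 → cabin 5 (new)  [load 6/12]
  5 → cabin 3  [load 12/12]
  5 → cabin 4  [load 12/12]
  4 → cabin 1  [load 12/12]
  3 → cabin 2  [load 11/12]
  3 → cabin 5  [load 9/12]
  2 → cabin 5  [load 11/12]
5 cabins opened.

5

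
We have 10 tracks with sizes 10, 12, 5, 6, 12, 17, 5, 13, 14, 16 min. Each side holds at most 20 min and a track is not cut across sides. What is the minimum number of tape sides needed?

Total = 17 + 16 + 14 + 13 + 12 + 12 + 10 + 6 + 5 + 5 = 110 min.
Lower bound: ⌈110/20⌉ = 6 tape sides.
A packing using 7 tape sides:
  side 1: 17 = 17
  side 2: 16 = 16
  side 3: 14 + 6 = 20
  side 4: 13 + 5 = 18
  side 5: 12 + 5 = 17
  side 6: 12 = 12
  side 7: 10 = 10
No arrangement into 6 tape sides stays within capacity, so 7 is optimal.

7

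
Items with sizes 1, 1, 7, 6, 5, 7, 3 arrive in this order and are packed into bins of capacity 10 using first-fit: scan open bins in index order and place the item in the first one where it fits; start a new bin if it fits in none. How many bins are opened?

4

  1 → bin 1 (new)  [load 1/10]
  1 → bin 1  [load 2/10]
  7 → bin 1  [load 9/10]
  6 → bin 2 (new)  [load 6/10]
  5 → bin 3 (new)  [load 5/10]
  7 → bin 4 (new)  [load 7/10]
  3 → bin 2  [load 9/10]
4 bins opened.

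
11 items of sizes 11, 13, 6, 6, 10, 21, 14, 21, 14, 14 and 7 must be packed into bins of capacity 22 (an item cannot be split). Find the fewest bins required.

Total = 21 + 21 + 14 + 14 + 14 + 13 + 11 + 10 + 7 + 6 + 6 = 137.
Lower bound: ⌈137/22⌉ = 7 bins.
A packing using 7 bins:
  bin 1: 21 = 21
  bin 2: 21 = 21
  bin 3: 14 + 7 = 21
  bin 4: 14 + 6 = 20
  bin 5: 14 + 6 = 20
  bin 6: 13 = 13
  bin 7: 11 + 10 = 21
This matches the lower bound, so 7 is optimal.

7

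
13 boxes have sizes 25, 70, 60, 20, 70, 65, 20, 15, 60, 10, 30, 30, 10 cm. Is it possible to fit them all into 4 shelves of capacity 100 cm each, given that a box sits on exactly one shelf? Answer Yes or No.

No

Total = 485 cm; ⌈485/100⌉ = 5.
At least 5 shelves are required, but only 4 are allowed.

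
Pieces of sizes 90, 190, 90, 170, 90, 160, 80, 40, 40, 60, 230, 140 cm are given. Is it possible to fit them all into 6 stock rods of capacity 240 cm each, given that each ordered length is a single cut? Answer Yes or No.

A valid assignment using 6 stock rods:
  stock rod 1: 230 = 230
  stock rod 2: 190 + 40 = 230
  stock rod 3: 170 + 60 = 230
  stock rod 4: 160 + 80 = 240
  stock rod 5: 140 + 90 = 230
  stock rod 6: 90 + 90 + 40 = 220
Every load is within 240 cm, so 6 stock rods suffice.

Yes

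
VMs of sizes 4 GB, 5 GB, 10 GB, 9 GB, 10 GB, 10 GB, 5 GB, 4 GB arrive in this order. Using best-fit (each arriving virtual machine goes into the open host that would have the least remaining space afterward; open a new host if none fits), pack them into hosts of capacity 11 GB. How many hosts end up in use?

  4 → host 1 (new)  [load 4/11]
  5 → host 1  [load 9/11]
  10 → host 2 (new)  [load 10/11]
  9 → host 3 (new)  [load 9/11]
  10 → host 4 (new)  [load 10/11]
  10 → host 5 (new)  [load 10/11]
  5 → host 6 (new)  [load 5/11]
  4 → host 6  [load 9/11]
6 hosts opened.

6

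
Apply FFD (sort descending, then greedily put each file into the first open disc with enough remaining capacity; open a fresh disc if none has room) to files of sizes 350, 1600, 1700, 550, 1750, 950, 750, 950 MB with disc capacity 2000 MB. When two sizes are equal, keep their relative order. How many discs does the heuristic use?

5

Sorted descending: 1750, 1700, 1600, 950, 950, 750, 550, 350.
  1750 → disc 1 (new)  [load 1750/2000]
  1700 → disc 2 (new)  [load 1700/2000]
  1600 → disc 3 (new)  [load 1600/2000]
  950 → disc 4 (new)  [load 950/2000]
  950 → disc 4  [load 1900/2000]
  750 → disc 5 (new)  [load 750/2000]
  550 → disc 5  [load 1300/2000]
  350 → disc 3  [load 1950/2000]
5 discs opened.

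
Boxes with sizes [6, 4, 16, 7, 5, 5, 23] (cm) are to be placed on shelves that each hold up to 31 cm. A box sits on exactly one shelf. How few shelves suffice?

Total = 23 + 16 + 7 + 6 + 5 + 5 + 4 = 66 cm.
Lower bound: ⌈66/31⌉ = 3 shelves.
A packing using 3 shelves:
  shelf 1: 23 + 7 = 30
  shelf 2: 16 + 6 + 5 + 4 = 31
  shelf 3: 5 = 5
This matches the lower bound, so 3 is optimal.

3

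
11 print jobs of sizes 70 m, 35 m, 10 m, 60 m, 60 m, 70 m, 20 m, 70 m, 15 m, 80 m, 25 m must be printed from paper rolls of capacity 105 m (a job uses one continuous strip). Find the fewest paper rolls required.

Total = 80 + 70 + 70 + 70 + 60 + 60 + 35 + 25 + 20 + 15 + 10 = 515 m.
Lower bound: ⌈515/105⌉ = 5 paper rolls.
Also, 6 print jobs each exceed 105/2 m, and no two of those can share a roll, so at least 6 paper rolls are needed.
A packing using 6 paper rolls:
  roll 1: 80 + 25 = 105
  roll 2: 70 + 35 = 105
  roll 3: 70 + 20 + 15 = 105
  roll 4: 70 + 10 = 80
  roll 5: 60 = 60
  roll 6: 60 = 60
This matches the lower bound, so 6 is optimal.

6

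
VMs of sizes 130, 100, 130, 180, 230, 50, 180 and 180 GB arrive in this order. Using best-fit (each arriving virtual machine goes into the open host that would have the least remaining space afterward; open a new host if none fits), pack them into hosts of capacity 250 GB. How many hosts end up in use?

6

  130 → host 1 (new)  [load 130/250]
  100 → host 1  [load 230/250]
  130 → host 2 (new)  [load 130/250]
  180 → host 3 (new)  [load 180/250]
  230 → host 4 (new)  [load 230/250]
  50 → host 3  [load 230/250]
  180 → host 5 (new)  [load 180/250]
  180 → host 6 (new)  [load 180/250]
6 hosts opened.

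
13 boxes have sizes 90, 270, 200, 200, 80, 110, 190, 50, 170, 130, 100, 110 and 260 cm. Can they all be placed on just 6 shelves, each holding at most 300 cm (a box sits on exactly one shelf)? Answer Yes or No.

Total = 1960 cm; ⌈1960/300⌉ = 7.
At least 7 shelves are required, but only 6 are allowed.

No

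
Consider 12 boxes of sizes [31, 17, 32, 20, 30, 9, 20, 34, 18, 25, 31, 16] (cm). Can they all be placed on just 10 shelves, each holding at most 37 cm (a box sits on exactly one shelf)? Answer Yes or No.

Yes

A valid assignment using 9 shelves:
  shelf 1: 34 = 34
  shelf 2: 32 = 32
  shelf 3: 31 = 31
  shelf 4: 31 = 31
  shelf 5: 30 = 30
  shelf 6: 25 + 9 = 34
  shelf 7: 20 + 17 = 37
  shelf 8: 20 + 16 = 36
  shelf 9: 18 = 18
That uses only 9 ≤ 10, so 10 shelves are enough.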